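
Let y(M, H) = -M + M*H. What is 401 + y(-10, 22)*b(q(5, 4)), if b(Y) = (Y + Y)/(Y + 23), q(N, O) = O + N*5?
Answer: 2168/13 ≈ 166.77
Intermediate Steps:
q(N, O) = O + 5*N
b(Y) = 2*Y/(23 + Y) (b(Y) = (2*Y)/(23 + Y) = 2*Y/(23 + Y))
y(M, H) = -M + H*M
401 + y(-10, 22)*b(q(5, 4)) = 401 + (-10*(-1 + 22))*(2*(4 + 5*5)/(23 + (4 + 5*5))) = 401 + (-10*21)*(2*(4 + 25)/(23 + (4 + 25))) = 401 - 420*29/(23 + 29) = 401 - 420*29/52 = 401 - 210*29/26 = 401 - 3045/13 = 2168/13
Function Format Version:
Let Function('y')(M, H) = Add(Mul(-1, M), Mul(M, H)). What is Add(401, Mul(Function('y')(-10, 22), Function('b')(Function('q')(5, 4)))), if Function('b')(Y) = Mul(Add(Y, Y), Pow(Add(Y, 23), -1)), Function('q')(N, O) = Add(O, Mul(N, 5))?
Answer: Rational(2168, 13) ≈ 166.77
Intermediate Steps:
Function('q')(N, O) = Add(O, Mul(5, N))
Function('b')(Y) = Mul(2, Y, Pow(Add(23, Y), -1)) (Function('b')(Y) = Mul(Mul(2, Y), Pow(Add(23, Y), -1)) = Mul(2, Y, Pow(Add(23, Y), -1)))
Function('y')(M, H) = Add(Mul(-1, M), Mul(H, M))
Add(401, Mul(Function('y')(-10, 22), Function('b')(Function('q')(5, 4)))) = Add(401, Mul(Mul(-10, Add(-1, 22)), Mul(2, Add(4, Mul(5, 5)), Pow(Add(23, Add(4, Mul(5, 5))), -1)))) = Add(401, Mul(Mul(-10, 21), Mul(2, Add(4, 25), Pow(Add(23, Add(4, 25)), -1)))) = Add(401, Mul(-210, Mul(2, 29, Pow(Add(23, 29), -1)))) = Add(401, Mul(-210, Mul(2, 29, Pow(52, -1)))) = Add(401, Mul(-210, Mul(2, 29, Rational(1, 52)))) = Add(401, Mul(-210, Rational(29, 26))) = Add(401, Rational(-3045, 13)) = Rational(2168, 13)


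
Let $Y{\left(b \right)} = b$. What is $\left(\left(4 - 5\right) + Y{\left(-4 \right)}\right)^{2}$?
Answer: $25$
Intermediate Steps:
$\left(\left(4 - 5\right) + Y{\left(-4 \right)}\right)^{2} = \left(\left(4 - 5\right) - 4\right)^{2} = \left(-1 - 4\right)^{2} = \left(-5\right)^{2} = 25$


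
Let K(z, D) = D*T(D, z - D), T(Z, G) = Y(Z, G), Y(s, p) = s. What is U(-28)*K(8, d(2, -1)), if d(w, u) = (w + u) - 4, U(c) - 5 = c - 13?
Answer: -324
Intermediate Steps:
T(Z, G) = Z
U(c) = -8 + c (U(c) = 5 + (c - 13) = 5 + (-13 + c) = -8 + c)
d(w, u) = -4 + u + w (d(w, u) = (u + w) - 4 = -4 + u + w)
K(z, D) = D² (K(z, D) = D*D = D²)
U(-28)*K(8, d(2, -1)) = (-8 - 28)*(-4 - 1 + 2)² = -36*(-3)² = -36*9 = -324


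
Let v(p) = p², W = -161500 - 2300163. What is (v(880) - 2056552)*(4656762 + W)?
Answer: -2814450573048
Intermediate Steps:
W = -2461663
(v(880) - 2056552)*(4656762 + W) = (880² - 2056552)*(4656762 - 2461663) = (774400 - 2056552)*2195099 = -1282152*2195099 = -2814450573048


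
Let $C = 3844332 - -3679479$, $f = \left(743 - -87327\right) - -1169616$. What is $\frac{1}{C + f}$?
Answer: $\frac{1}{8781497} \approx 1.1388 \cdot 10^{-7}$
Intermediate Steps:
$f = 1257686$ ($f = \left(743 + 87327\right) + 1169616 = 88070 + 1169616 = 1257686$)
$C = 7523811$ ($C = 3844332 + 3679479 = 7523811$)
$\frac{1}{C + f} = \frac{1}{7523811 + 1257686} = \frac{1}{8781497}$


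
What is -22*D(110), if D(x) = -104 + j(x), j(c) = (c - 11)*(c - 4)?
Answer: -228580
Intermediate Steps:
j(c) = (-11 + c)*(-4 + c)
D(x) = -60 + x**2 - 15*x (D(x) = -104 + (44 + x**2 - 15*x) = -60 + x**2 - 15*x)
-22*D(110) = -22*(-60 + 110**2 - 15*110) = -22*(-60 + 12100 - 1650) = -22*10390 = -228580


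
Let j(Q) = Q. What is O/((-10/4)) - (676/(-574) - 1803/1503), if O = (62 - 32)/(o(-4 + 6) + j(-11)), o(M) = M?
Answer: 177847/47929 ≈ 3.7106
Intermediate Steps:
O = -10/3 (O = (62 - 32)/((-4 + 6) - 11) = 30/(2 - 11) = 30/(-9) = 30*(-⅑) = -10/3 ≈ -3.3333)
O/((-10/4)) - (676/(-574) - 1803/1503) = -10/(3*((-10/4))) - (676/(-574) - 1803/1503) = -10/(3*((-10*¼))) - (676*(-1/574) - 1803*1/1503) = -10/(3*(-5/2)) - (-338/287 - 601/501) = -10/3*(-⅖) - 1*(-341825/143787) = 4/3 + 341825/143787 = 177847/47929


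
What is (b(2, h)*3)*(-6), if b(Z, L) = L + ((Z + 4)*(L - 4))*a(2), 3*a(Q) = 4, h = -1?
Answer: 738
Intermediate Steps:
a(Q) = 4/3 (a(Q) = (1/3)*4 = 4/3)
b(Z, L) = L + 4*(-4 + L)*(4 + Z)/3 (b(Z, L) = L + ((Z + 4)*(L - 4))*(4/3) = L + ((4 + Z)*(-4 + L))*(4/3) = L + ((-4 + L)*(4 + Z))*(4/3) = L + 4*(-4 + L)*(4 + Z)/3)
(b(2, h)*3)*(-6) = ((-64/3 - 16/3*2 + (19/3)*(-1) + (4/3)*(-1)*2)*3)*(-6) = ((-64/3 - 32/3 - 19/3 - 8/3)*3)*(-6) = -41*3*(-6) = -123*(-6) = 738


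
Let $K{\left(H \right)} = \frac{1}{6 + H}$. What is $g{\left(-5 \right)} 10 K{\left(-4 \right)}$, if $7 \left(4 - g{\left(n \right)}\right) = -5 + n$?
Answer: $\frac{190}{7} \approx 27.143$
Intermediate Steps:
$g{\left(n \right)} = \frac{33}{7} - \frac{n}{7}$ ($g{\left(n \right)} = 4 - \frac{-5 + n}{7} = 4 - \left(- \frac{5}{7} + \frac{n}{7}\right) = \frac{33}{7} - \frac{n}{7}$)
$g{\left(-5 \right)} 10 K{\left(-4 \right)} = \frac{\left(\frac{33}{7} - - \frac{5}{7}\right) 10}{6 - 4} = \frac{\left(\frac{33}{7} + \frac{5}{7}\right) 10}{2} = \frac{38}{7} \cdot 10 \cdot \frac{1}{2} = \frac{380}{7} \cdot \frac{1}{2} = \frac{190}{7}$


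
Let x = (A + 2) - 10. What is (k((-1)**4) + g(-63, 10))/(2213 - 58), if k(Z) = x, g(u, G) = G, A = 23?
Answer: 5/431 ≈ 0.011601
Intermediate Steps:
x = 15 (x = (23 + 2) - 10 = 25 - 10 = 15)
k(Z) = 15
(k((-1)**4) + g(-63, 10))/(2213 - 58) = (15 + 10)/(2213 - 58) = 25/2155 = 25*(1/2155) = 5/431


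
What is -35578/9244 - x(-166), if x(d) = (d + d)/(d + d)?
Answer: -22411/4622 ≈ -4.8488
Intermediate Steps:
x(d) = 1 (x(d) = (2*d)/((2*d)) = (2*d)*(1/(2*d)) = 1)
-35578/9244 - x(-166) = -35578/9244 - 1*1 = -35578*1/9244 - 1 = -17789/4622 - 1 = -22411/4622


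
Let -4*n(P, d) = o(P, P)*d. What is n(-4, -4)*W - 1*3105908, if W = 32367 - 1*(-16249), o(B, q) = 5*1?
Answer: -2862828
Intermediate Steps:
o(B, q) = 5
n(P, d) = -5*d/4
W = 48616 (W = 32367 + 16249 = 48616)
n(-4, -4)*W - 1*3105908 = -5/4*(-4)*48616 - 1*3105908 = 5*48616 - 3105908 = 243080 - 3105908 = -2862828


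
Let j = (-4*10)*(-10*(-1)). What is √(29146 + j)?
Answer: 3*√3194 ≈ 169.55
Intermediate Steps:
j = -400 (j = -40*10 = -400)
√(29146 + j) = √(29146 - 400) = √28746 = 3*√3194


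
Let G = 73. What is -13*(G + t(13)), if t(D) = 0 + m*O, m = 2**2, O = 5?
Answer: -1209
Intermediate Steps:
m = 4
t(D) = 20 (t(D) = 0 + 4*5 = 0 + 20 = 20)
-13*(G + t(13)) = -13*(73 + 20) = -13*93 = -1209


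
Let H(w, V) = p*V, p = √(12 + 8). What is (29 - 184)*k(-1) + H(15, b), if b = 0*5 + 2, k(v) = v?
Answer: 155 + 4*√5 ≈ 163.94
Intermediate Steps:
p = 2*√5 (p = √20 = 2*√5 ≈ 4.4721)
b = 2 (b = 0 + 2 = 2)
H(w, V) = 2*V*√5 (H(w, V) = (2*√5)*V = 2*V*√5)
(29 - 184)*k(-1) + H(15, b) = (29 - 184)*(-1) + 2*2*√5 = -155*(-1) + 4*√5 = 155 + 4*√5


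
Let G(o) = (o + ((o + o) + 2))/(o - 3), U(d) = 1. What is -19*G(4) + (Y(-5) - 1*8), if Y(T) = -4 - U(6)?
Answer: -279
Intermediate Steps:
Y(T) = -5 (Y(T) = -4 - 1*1 = -4 - 1 = -5)
G(o) = (2 + 3*o)/(-3 + o) (G(o) = (o + (2*o + 2))/(-3 + o) = (o + (2 + 2*o))/(-3 + o) = (2 + 3*o)/(-3 + o))
-19*G(4) + (Y(-5) - 1*8) = -19*(2 + 3*4)/(-3 + 4) + (-5 - 1*8) = -19*(2 + 12)/1 + (-5 - 8) = -19*14 - 13 = -266 - 13 = -279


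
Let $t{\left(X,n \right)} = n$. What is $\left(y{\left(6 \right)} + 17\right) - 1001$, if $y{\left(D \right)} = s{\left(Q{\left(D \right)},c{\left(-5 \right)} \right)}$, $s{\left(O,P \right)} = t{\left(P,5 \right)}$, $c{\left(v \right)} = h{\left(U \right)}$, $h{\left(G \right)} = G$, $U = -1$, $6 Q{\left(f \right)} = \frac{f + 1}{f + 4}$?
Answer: $-979$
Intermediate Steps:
$Q{\left(f \right)} = \frac{1 + f}{6 \left(4 + f\right)}$ ($Q{\left(f \right)} = \frac{\left(f + 1\right) \frac{1}{f + 4}}{6} = \frac{\left(1 + f\right) \frac{1}{4 + f}}{6} = \frac{\frac{1}{4 + f} \left(1 + f\right)}{6} = \frac{1 + f}{6 \left(4 + f\right)}$)
$c{\left(v \right)} = -1$
$s{\left(O,P \right)} = 5$
$y{\left(D \right)} = 5$
$\left(y{\left(6 \right)} + 17\right) - 1001 = \left(5 + 17\right) - 1001 = 22 - 1001 = -979$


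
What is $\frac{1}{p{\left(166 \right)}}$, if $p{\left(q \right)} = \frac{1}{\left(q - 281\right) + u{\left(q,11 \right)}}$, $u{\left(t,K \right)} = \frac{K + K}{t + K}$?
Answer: $- \frac{20333}{177} \approx -114.88$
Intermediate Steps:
$u{\left(t,K \right)} = \frac{2 K}{K + t}$
$p{\left(q \right)} = \frac{1}{-281 + q + \frac{22}{11 + q}}$ ($p{\left(q \right)} = \frac{1}{\left(q - 281\right) + 2 \cdot 11 \frac{1}{11 + q}} = \frac{1}{\left(-281 + q\right) + \frac{22}{11 + q}} = \frac{1}{-281 + q + \frac{22}{11 + q}}$)
$\frac{1}{p{\left(166 \right)}} = \frac{1}{\frac{1}{22 + \left(-281 + 166\right) \left(11 + 166\right)} \left(11 + 166\right)} = \frac{1}{\frac{1}{22 - 20355} \cdot 177} = \frac{1}{\frac{1}{-20333} \cdot 177} = \frac{1}{\left(- \frac{1}{20333}\right) 177} = \frac{1}{- \frac{177}{20333}} = - \frac{20333}{177}$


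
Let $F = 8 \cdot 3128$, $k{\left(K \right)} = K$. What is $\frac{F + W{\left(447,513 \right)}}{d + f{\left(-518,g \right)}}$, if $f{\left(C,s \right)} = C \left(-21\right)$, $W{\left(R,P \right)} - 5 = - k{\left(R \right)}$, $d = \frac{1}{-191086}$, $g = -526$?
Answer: $\frac{4697276052}{2078633507} \approx 2.2598$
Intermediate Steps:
$d = - \frac{1}{191086} \approx -5.2332 \cdot 10^{-6}$
$W{\left(R,P \right)} = 5 - R$
$f{\left(C,s \right)} = - 21 C$
$F = 25024$
$\frac{F + W{\left(447,513 \right)}}{d + f{\left(-518,g \right)}} = \frac{25024 + \left(5 - 447\right)}{- \frac{1}{191086} - -10878} = \frac{25024 + \left(5 - 447\right)}{- \frac{1}{191086} + 10878} = \frac{25024 - 442}{\frac{2078633507}{191086}} = 24582 \cdot \frac{191086}{2078633507} = \frac{4697276052}{2078633507}$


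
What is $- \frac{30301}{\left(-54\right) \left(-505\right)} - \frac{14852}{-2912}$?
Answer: $\frac{39597191}{9926280} \approx 3.9891$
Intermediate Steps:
$- \frac{30301}{\left(-54\right) \left(-505\right)} - \frac{14852}{-2912} = - \frac{30301}{27270} - - \frac{3713}{728} = \left(-30301\right) \frac{1}{27270} + \frac{3713}{728} = - \frac{30301}{27270} + \frac{3713}{728} = \frac{39597191}{9926280}$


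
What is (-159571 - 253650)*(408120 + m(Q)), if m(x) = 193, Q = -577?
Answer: -168723506173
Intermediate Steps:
(-159571 - 253650)*(408120 + m(Q)) = (-159571 - 253650)*(408120 + 193) = -413221*408313 = -168723506173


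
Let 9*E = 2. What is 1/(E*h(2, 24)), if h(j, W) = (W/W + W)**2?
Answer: 9/1250 ≈ 0.0072000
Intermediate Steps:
E = 2/9 (E = (1/9)*2 = 2/9 ≈ 0.22222)
h(j, W) = (1 + W)**2
1/(E*h(2, 24)) = 1/(2*(1 + 24)**2/9) = 1/((2/9)*25**2) = 1/((2/9)*625) = 1/(1250/9) = 9/1250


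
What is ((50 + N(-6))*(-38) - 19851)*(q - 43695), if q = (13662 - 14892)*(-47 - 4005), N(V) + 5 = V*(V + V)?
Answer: -120033618705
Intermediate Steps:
N(V) = -5 + 2*V**2 (N(V) = -5 + V*(V + V) = -5 + V*(2*V) = -5 + 2*V**2)
q = 4983960 (q = -1230*(-4052) = 4983960)
((50 + N(-6))*(-38) - 19851)*(q - 43695) = ((50 + (-5 + 2*(-6)**2))*(-38) - 19851)*(4983960 - 43695) = ((50 + (-5 + 2*36))*(-38) - 19851)*4940265 = ((50 + (-5 + 72))*(-38) - 19851)*4940265 = ((50 + 67)*(-38) - 19851)*4940265 = (117*(-38) - 19851)*4940265 = (-4446 - 19851)*4940265 = -24297*4940265 = -120033618705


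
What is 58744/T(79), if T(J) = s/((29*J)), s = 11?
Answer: 134582504/11 ≈ 1.2235e+7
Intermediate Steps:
T(J) = 11/(29*J) (T(J) = 11/((29*J)) = 11*(1/(29*J)) = 11/(29*J))
58744/T(79) = 58744/(((11/29)/79)) = 58744/(((11/29)*(1/79))) = 58744/(11/2291) = 58744*(2291/11) = 134582504/11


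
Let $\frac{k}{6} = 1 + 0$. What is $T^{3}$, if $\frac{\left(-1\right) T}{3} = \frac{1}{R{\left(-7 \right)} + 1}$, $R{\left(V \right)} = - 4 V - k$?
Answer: $- \frac{27}{12167} \approx -0.0022191$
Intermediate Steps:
$k = 6$ ($k = 6 \left(1 + 0\right) = 6 \cdot 1 = 6$)
$R{\left(V \right)} = -6 - 4 V$ ($R{\left(V \right)} = - 4 V - 6 = -6 - 4 V$)
$T = - \frac{3}{23}$ ($T = - \frac{3}{\left(-6 - -28\right) + 1} = - \frac{3}{\left(-6 + 28\right) + 1} = - \frac{3}{22 + 1} = - \frac{3}{23} \approx -0.13043$)
$T^{3} = \left(- \frac{3}{23}\right)^{3} = - \frac{27}{12167}$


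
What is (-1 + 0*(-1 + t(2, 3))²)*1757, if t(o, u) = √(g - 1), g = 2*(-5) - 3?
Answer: -1757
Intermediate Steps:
g = -13 (g = -10 - 3 = -13)
t(o, u) = I*√14 (t(o, u) = √(-13 - 1) = √(-14) = I*√14)
(-1 + 0*(-1 + t(2, 3))²)*1757 = (-1 + 0*(-1 + I*√14)²)*1757 = (-1 + 0)*1757 = -1*1757 = -1757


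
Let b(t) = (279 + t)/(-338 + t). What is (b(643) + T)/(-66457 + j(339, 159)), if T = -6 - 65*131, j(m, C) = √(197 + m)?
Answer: 172654156231/1347042355465 + 5195966*√134/1347042355465 ≈ 0.12822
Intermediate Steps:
b(t) = (279 + t)/(-338 + t)
T = -8521 (T = -6 - 8515 = -8521)
(b(643) + T)/(-66457 + j(339, 159)) = ((279 + 643)/(-338 + 643) - 8521)/(-66457 + √(197 + 339)) = (922/305 - 8521)/(-66457 + √536) = ((1/305)*922 - 8521)/(-66457 + 2*√134) = (922/305 - 8521)/(-66457 + 2*√134) = -2597983/(305*(-66457 + 2*√134))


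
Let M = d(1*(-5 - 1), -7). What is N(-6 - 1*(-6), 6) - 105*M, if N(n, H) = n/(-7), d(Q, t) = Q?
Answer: 630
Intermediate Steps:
N(n, H) = -n/7 (N(n, H) = n*(-⅐) = -n/7)
M = -6 (M = 1*(-5 - 1) = 1*(-6) = -6)
N(-6 - 1*(-6), 6) - 105*M = -(-6 - 1*(-6))/7 - 105*(-6) = -(-6 + 6)/7 + 630 = -⅐*0 + 630 = 0 + 630 = 630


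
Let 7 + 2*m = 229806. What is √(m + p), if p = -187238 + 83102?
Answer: √43054/2 ≈ 103.75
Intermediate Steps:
m = 229799/2 (m = -7/2 + (½)*229806 = -7/2 + 114903 = 229799/2 ≈ 1.1490e+5)
p = -104136
√(m + p) = √(229799/2 - 104136) = √(21527/2) = √43054/2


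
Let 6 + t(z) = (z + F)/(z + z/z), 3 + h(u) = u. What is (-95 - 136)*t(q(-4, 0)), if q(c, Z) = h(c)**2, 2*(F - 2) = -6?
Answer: 29106/25 ≈ 1164.2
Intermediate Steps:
F = -1 (F = 2 + (1/2)*(-6) = 2 - 3 = -1)
h(u) = -3 + u
q(c, Z) = (-3 + c)**2
t(z) = -6 + (-1 + z)/(1 + z) (t(z) = -6 + (z - 1)/(z + z/z) = -6 + (-1 + z)/(z + 1) = -6 + (-1 + z)/(1 + z))
(-95 - 136)*t(q(-4, 0)) = (-95 - 136)*((-7 - 5*(-3 - 4)**2)/(1 + (-3 - 4)**2)) = -231*(-7 - 5*(-7)**2)/(1 + (-7)**2) = -231*(-7 - 5*49)/(1 + 49) = -231*(-7 - 245)/50 = -231*(-252)/50 = -231*(-126/25) = 29106/25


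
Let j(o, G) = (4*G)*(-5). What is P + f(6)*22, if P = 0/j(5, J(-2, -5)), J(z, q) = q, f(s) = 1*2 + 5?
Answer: 154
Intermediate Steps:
f(s) = 7 (f(s) = 2 + 5 = 7)
j(o, G) = -20*G
P = 0 (P = 0/((-20*(-5))) = 0/100 = 0*(1/100) = 0)
P + f(6)*22 = 0 + 7*22 = 0 + 154 = 154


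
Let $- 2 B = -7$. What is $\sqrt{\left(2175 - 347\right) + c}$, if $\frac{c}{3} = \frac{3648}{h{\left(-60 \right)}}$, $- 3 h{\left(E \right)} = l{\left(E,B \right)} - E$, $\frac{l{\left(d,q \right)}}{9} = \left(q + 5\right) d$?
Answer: $\frac{2 \sqrt{261534265}}{755} \approx 42.84$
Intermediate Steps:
$B = \frac{7}{2}$ ($B = \left(- \frac{1}{2}\right) \left(-7\right) = \frac{7}{2} \approx 3.5$)
$l{\left(d,q \right)} = 9 d \left(5 + q\right)$ ($l{\left(d,q \right)} = 9 \left(q + 5\right) d = 9 \left(5 + q\right) d = 9 d \left(5 + q\right)$)
$h{\left(E \right)} = - \frac{151 E}{6}$ ($h{\left(E \right)} = - \frac{9 E \left(5 + \frac{7}{2}\right) - E}{3} = - \frac{9 E \frac{17}{2} - E}{3} = - \frac{\frac{153 E}{2} - E}{3} = - \frac{\frac{151}{2} E}{3} = - \frac{151 E}{6}$)
$c = \frac{5472}{755}$ ($c = 3 \frac{3648}{\left(- \frac{151}{6}\right) \left(-60\right)} = 3 \cdot \frac{3648}{1510} = 3 \cdot 3648 \cdot \frac{1}{1510} = 3 \cdot \frac{1824}{755} = \frac{5472}{755} \approx 7.2477$)
$\sqrt{\left(2175 - 347\right) + c} = \sqrt{\left(2175 - 347\right) + \frac{5472}{755}} = \sqrt{1828 + \frac{5472}{755}} = \sqrt{\frac{1385612}{755}} = \frac{2 \sqrt{261534265}}{755}$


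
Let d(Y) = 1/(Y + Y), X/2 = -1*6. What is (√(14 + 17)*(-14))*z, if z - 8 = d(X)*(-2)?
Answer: -679*√31/6 ≈ -630.08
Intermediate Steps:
X = -12 (X = 2*(-1*6) = 2*(-6) = -12)
d(Y) = 1/(2*Y)
z = 97/12 (z = 8 + ((½)/(-12))*(-2) = 8 + ((½)*(-1/12))*(-2) = 8 - 1/24*(-2) = 8 + 1/12 = 97/12 ≈ 8.0833)
(√(14 + 17)*(-14))*z = (√(14 + 17)*(-14))*(97/12) = (√31*(-14))*(97/12) = -14*√31*(97/12) = -679*√31/6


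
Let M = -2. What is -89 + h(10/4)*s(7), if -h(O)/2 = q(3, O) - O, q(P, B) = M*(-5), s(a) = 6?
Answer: -179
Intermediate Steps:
q(P, B) = 10 (q(P, B) = -2*(-5) = 10)
h(O) = -20 + 2*O (h(O) = -2*(10 - O) = -20 + 2*O)
-89 + h(10/4)*s(7) = -89 + (-20 + 2*(10/4))*6 = -89 + (-20 + 2*(10*(1/4)))*6 = -89 + (-20 + 2*(5/2))*6 = -89 + (-20 + 5)*6 = -89 - 15*6 = -89 - 90 = -179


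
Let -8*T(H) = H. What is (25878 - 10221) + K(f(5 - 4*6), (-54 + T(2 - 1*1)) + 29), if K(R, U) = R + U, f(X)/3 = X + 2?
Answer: 124647/8 ≈ 15581.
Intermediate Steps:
f(X) = 6 + 3*X (f(X) = 3*(X + 2) = 3*(2 + X) = 6 + 3*X)
T(H) = -H/8
(25878 - 10221) + K(f(5 - 4*6), (-54 + T(2 - 1*1)) + 29) = (25878 - 10221) + ((6 + 3*(5 - 4*6)) + ((-54 - (2 - 1*1)/8) + 29)) = 15657 + ((6 + 3*(5 - 24)) + ((-54 - (2 - 1)/8) + 29)) = 15657 + ((6 + 3*(-19)) + ((-54 - 1/8*1) + 29)) = 15657 + ((6 - 57) + ((-54 - 1/8) + 29)) = 15657 + (-51 + (-433/8 + 29)) = 15657 + (-51 - 201/8) = 15657 - 609/8 = 124647/8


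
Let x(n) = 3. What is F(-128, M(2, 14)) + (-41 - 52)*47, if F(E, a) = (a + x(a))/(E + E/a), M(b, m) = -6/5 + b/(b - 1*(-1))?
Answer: -7343243/1680 ≈ -4371.0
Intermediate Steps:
M(b, m) = -6/5 + b/(1 + b) (M(b, m) = -6*⅕ + b/(b + 1) = -6/5 + b/(1 + b))
F(E, a) = (3 + a)/(E + E/a) (F(E, a) = (a + 3)/(E + E/a) = (3 + a)/(E + E/a))
F(-128, M(2, 14)) + (-41 - 52)*47 = ((-6 - 1*2)/(5*(1 + 2)))*(3 + (-6 - 1*2)/(5*(1 + 2)))/(-128*(1 + (-6 - 1*2)/(5*(1 + 2)))) + (-41 - 52)*47 = ((⅕)*(-6 - 2)/3)*(-1/128)*(3 + (⅕)*(-6 - 2)/3)/(1 + (⅕)*(-6 - 2)/3) - 93*47 = ((⅕)*(⅓)*(-8))*(-1/128)*(3 + (⅕)*(⅓)*(-8))/(1 + (⅕)*(⅓)*(-8)) - 4371 = -8/15*(-1/128)*(3 - 8/15)/(1 - 8/15) - 4371 = -8/15*(-1/128)*37/15/7/15 - 4371 = -8/15*(-1/128)*15/7*37/15 - 4371 = 37/1680 - 4371 = -7343243/1680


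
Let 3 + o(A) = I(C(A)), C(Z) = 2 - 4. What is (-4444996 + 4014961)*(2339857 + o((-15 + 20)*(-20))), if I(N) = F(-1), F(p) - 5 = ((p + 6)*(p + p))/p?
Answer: -1006225565415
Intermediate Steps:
C(Z) = -2
F(p) = 17 + 2*p (F(p) = 5 + ((p + 6)*(p + p))/p = 5 + ((6 + p)*(2*p))/p = 5 + (2*p*(6 + p))/p = 5 + (12 + 2*p) = 17 + 2*p)
I(N) = 15 (I(N) = 17 + 2*(-1) = 17 - 2 = 15)
o(A) = 12 (o(A) = -3 + 15 = 12)
(-4444996 + 4014961)*(2339857 + o((-15 + 20)*(-20))) = (-4444996 + 4014961)*(2339857 + 12) = -430035*2339869 = -1006225565415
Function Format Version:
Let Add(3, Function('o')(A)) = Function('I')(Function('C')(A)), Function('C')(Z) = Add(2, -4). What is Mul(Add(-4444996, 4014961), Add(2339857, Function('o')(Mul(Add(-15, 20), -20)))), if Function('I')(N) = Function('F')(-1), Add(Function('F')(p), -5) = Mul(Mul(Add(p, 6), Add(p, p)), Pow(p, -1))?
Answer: -1006225565415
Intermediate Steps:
Function('C')(Z) = -2
Function('F')(p) = Add(17, Mul(2, p)) (Function('F')(p) = Add(5, Mul(Mul(Add(p, 6), Add(p, p)), Pow(p, -1))) = Add(5, Mul(Mul(Add(6, p), Mul(2, p)), Pow(p, -1))) = Add(5, Mul(Mul(2, p, Add(6, p)), Pow(p, -1))) = Add(5, Add(12, Mul(2, p))) = Add(17, Mul(2, p)))
Function('I')(N) = 15 (Function('I')(N) = Add(17, Mul(2, -1)) = Add(17, -2) = 15)
Function('o')(A) = 12 (Function('o')(A) = Add(-3, 15) = 12)
Mul(Add(-4444996, 4014961), Add(2339857, Function('o')(Mul(Add(-15, 20), -20)))) = Mul(Add(-4444996, 4014961), Add(2339857, 12)) = Mul(-430035, 2339869) = -1006225565415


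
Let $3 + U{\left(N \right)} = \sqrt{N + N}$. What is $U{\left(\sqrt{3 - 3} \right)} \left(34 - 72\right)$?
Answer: $114$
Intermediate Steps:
$U{\left(N \right)} = -3 + \sqrt{2} \sqrt{N}$ ($U{\left(N \right)} = -3 + \sqrt{N + N} = -3 + \sqrt{2 N} = -3 + \sqrt{2} \sqrt{N}$)
$U{\left(\sqrt{3 - 3} \right)} \left(34 - 72\right) = \left(-3 + \sqrt{2} \sqrt{\sqrt{3 - 3}}\right) \left(34 - 72\right) = \left(-3 + \sqrt{2} \sqrt{\sqrt{0}}\right) \left(-38\right) = \left(-3 + \sqrt{2} \sqrt{0}\right) \left(-38\right) = \left(-3 + \sqrt{2} \cdot 0\right) \left(-38\right) = \left(-3 + 0\right) \left(-38\right) = \left(-3\right) \left(-38\right) = 114$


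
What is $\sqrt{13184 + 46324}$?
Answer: $6 \sqrt{1653} \approx 243.94$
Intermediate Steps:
$\sqrt{13184 + 46324} = \sqrt{59508} = 6 \sqrt{1653}$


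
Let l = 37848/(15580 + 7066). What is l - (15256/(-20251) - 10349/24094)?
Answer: 321809701245/112751105038 ≈ 2.8542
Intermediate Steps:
l = 18924/11323 (l = 37848/22646 = 37848*(1/22646) = 18924/11323 ≈ 1.6713)
l - (15256/(-20251) - 10349/24094) = 18924/11323 - (15256/(-20251) - 10349/24094) = 18924/11323 - (15256*(-1/20251) - 10349*1/24094) = 18924/11323 - (-15256/20251 - 10349/24094) = 18924/11323 - 1*(-11778687/9957706) = 18924/11323 + 11778687/9957706 = 321809701245/112751105038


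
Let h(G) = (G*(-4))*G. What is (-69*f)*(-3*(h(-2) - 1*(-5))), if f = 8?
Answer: -18216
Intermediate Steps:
h(G) = -4*G² (h(G) = (-4*G)*G = -4*G²)
(-69*f)*(-3*(h(-2) - 1*(-5))) = (-69*8)*(-3*(-4*(-2)² - 1*(-5))) = -(-1656)*(-4*4 + 5) = -(-1656)*(-16 + 5) = -(-1656)*(-11) = -552*33 = -18216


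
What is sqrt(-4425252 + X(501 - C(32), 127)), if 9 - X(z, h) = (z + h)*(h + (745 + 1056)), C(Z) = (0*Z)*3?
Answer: I*sqrt(5636027) ≈ 2374.0*I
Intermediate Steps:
C(Z) = 0 (C(Z) = 0*3 = 0)
X(z, h) = 9 - (1801 + h)*(h + z) (X(z, h) = 9 - (z + h)*(h + (745 + 1056)) = 9 - (h + z)*(h + 1801) = 9 - (h + z)*(1801 + h) = 9 - (1801 + h)*(h + z))
sqrt(-4425252 + X(501 - C(32), 127)) = sqrt(-4425252 + (9 - 1*127**2 - 1801*127 - 1801*(501 - 1*0) - 1*127*(501 - 1*0))) = sqrt(-4425252 + (9 - 1*16129 - 228727 - 1801*(501 + 0) - 1*127*(501 + 0))) = sqrt(-4425252 + (9 - 16129 - 228727 - 1801*501 - 1*127*501)) = sqrt(-4425252 + (9 - 16129 - 228727 - 902301 - 63627)) = sqrt(-4425252 - 1210775) = sqrt(-5636027) = I*sqrt(5636027)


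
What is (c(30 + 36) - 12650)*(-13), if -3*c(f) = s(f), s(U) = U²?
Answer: 183326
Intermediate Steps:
c(f) = -f²/3
(c(30 + 36) - 12650)*(-13) = (-(30 + 36)²/3 - 12650)*(-13) = (-⅓*66² - 12650)*(-13) = (-⅓*4356 - 12650)*(-13) = (-1452 - 12650)*(-13) = -14102*(-13) = 183326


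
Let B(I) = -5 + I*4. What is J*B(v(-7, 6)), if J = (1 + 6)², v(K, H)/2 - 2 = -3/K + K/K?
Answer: 1099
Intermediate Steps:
v(K, H) = 6 - 6/K (v(K, H) = 4 + 2*(-3/K + K/K) = 4 + 2*(-3/K + 1) = 4 + 2*(1 - 3/K) = 4 + (2 - 6/K) = 6 - 6/K)
J = 49 (J = 7² = 49)
B(I) = -5 + 4*I
J*B(v(-7, 6)) = 49*(-5 + 4*(6 - 6/(-7))) = 49*(-5 + 4*(6 - 6*(-⅐))) = 49*(-5 + 4*(6 + 6/7)) = 49*(-5 + 4*(48/7)) = 49*(-5 + 192/7) = 49*(157/7) = 1099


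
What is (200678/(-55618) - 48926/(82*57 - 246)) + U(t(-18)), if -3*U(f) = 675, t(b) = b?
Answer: -14755495463/61569126 ≈ -239.66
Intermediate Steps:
U(f) = -225 (U(f) = -⅓*675 = -225)
(200678/(-55618) - 48926/(82*57 - 246)) + U(t(-18)) = (200678/(-55618) - 48926/(82*57 - 246)) - 225 = (200678*(-1/55618) - 48926/(4674 - 246)) - 225 = (-100339/27809 - 48926/4428) - 225 = (-100339/27809 - 48926*1/4428) - 225 = (-100339/27809 - 24463/2214) - 225 = -902442113/61569126 - 225 = -14755495463/61569126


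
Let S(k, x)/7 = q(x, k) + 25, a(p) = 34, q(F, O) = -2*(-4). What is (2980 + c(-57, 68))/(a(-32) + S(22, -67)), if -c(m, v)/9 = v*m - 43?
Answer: 38251/265 ≈ 144.34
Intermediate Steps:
q(F, O) = 8
c(m, v) = 387 - 9*m*v (c(m, v) = -9*(v*m - 43) = -9*(m*v - 43) = -9*(-43 + m*v) = 387 - 9*m*v)
S(k, x) = 231 (S(k, x) = 7*(8 + 25) = 7*33 = 231)
(2980 + c(-57, 68))/(a(-32) + S(22, -67)) = (2980 + (387 - 9*(-57)*68))/(34 + 231) = (2980 + (387 + 34884))/265 = (2980 + 35271)*(1/265) = 38251*(1/265) = 38251/265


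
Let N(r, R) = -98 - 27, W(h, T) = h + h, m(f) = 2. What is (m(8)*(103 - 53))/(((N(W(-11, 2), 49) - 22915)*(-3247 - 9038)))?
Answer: 1/2830464 ≈ 3.5330e-7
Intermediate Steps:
W(h, T) = 2*h
N(r, R) = -125
(m(8)*(103 - 53))/(((N(W(-11, 2), 49) - 22915)*(-3247 - 9038))) = (2*(103 - 53))/(((-125 - 22915)*(-3247 - 9038))) = (2*50)/((-23040*(-12285))) = 100/283046400 = 100*(1/283046400) = 1/2830464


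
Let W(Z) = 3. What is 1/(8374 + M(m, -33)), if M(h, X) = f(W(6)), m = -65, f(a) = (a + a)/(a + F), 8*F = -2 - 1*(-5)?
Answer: 9/75382 ≈ 0.00011939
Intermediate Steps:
F = 3/8 (F = (-2 - 1*(-5))/8 = (-2 + 5)/8 = (⅛)*3 = 3/8 ≈ 0.37500)
f(a) = 2*a/(3/8 + a) (f(a) = (a + a)/(a + 3/8) = (2*a)/(3/8 + a) = 2*a/(3/8 + a))
M(h, X) = 16/9 (M(h, X) = 16*3/(3 + 8*3) = 16*3/(3 + 24) = 16*3/27 = 16*3*(1/27) = 16/9)
1/(8374 + M(m, -33)) = 1/(8374 + 16/9) = 1/(75382/9) = 9/75382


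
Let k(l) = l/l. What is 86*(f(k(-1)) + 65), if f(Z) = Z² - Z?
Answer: 5590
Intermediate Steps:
k(l) = 1
86*(f(k(-1)) + 65) = 86*(1*(-1 + 1) + 65) = 86*(1*0 + 65) = 86*(0 + 65) = 86*65 = 5590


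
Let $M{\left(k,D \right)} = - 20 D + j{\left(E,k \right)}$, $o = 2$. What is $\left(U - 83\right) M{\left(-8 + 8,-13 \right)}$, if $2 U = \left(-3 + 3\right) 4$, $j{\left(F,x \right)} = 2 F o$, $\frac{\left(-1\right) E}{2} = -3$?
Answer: $-23572$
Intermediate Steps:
$E = 6$ ($E = \left(-2\right) \left(-3\right) = 6$)
$j{\left(F,x \right)} = 4 F$ ($j{\left(F,x \right)} = 2 F 2 = 4 F$)
$U = 0$ ($U = \frac{\left(-3 + 3\right) 4}{2} = \frac{0 \cdot 4}{2} = \frac{1}{2} \cdot 0 = 0$)
$M{\left(k,D \right)} = 24 - 20 D$ ($M{\left(k,D \right)} = - 20 D + 4 \cdot 6 = - 20 D + 24 = 24 - 20 D$)
$\left(U - 83\right) M{\left(-8 + 8,-13 \right)} = \left(0 - 83\right) \left(24 - -260\right) = - 83 \left(24 + 260\right) = \left(-83\right) 284 = -23572$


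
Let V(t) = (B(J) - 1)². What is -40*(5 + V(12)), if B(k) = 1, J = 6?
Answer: -200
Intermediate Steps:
V(t) = 0 (V(t) = (1 - 1)² = 0² = 0)
-40*(5 + V(12)) = -40*(5 + 0) = -40*5 = -200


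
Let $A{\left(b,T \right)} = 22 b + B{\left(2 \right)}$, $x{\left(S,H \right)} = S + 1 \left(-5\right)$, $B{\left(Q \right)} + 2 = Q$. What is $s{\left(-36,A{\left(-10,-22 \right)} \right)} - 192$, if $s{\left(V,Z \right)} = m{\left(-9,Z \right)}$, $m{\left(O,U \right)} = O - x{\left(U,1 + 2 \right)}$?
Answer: $24$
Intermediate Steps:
$B{\left(Q \right)} = -2 + Q$
$x{\left(S,H \right)} = -5 + S$ ($x{\left(S,H \right)} = S - 5 = -5 + S$)
$A{\left(b,T \right)} = 22 b$ ($A{\left(b,T \right)} = 22 b + \left(-2 + 2\right) = 22 b + 0 = 22 b$)
$m{\left(O,U \right)} = 5 + O - U$ ($m{\left(O,U \right)} = O - \left(-5 + U\right) = 5 + O - U$)
$s{\left(V,Z \right)} = -4 - Z$ ($s{\left(V,Z \right)} = 5 - 9 - Z = -4 - Z$)
$s{\left(-36,A{\left(-10,-22 \right)} \right)} - 192 = \left(-4 - 22 \left(-10\right)\right) - 192 = \left(-4 - -220\right) - 192 = \left(-4 + 220\right) - 192 = 216 - 192 = 24$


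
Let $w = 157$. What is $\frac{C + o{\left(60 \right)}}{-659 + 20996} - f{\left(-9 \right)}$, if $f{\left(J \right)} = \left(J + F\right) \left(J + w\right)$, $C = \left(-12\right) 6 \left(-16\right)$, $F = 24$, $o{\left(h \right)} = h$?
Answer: $- \frac{15048976}{6779} \approx -2219.9$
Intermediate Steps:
$C = 1152$ ($C = \left(-72\right) \left(-16\right) = 1152$)
$f{\left(J \right)} = \left(24 + J\right) \left(157 + J\right)$ ($f{\left(J \right)} = \left(J + 24\right) \left(J + 157\right) = \left(24 + J\right) \left(157 + J\right)$)
$\frac{C + o{\left(60 \right)}}{-659 + 20996} - f{\left(-9 \right)} = \frac{1152 + 60}{-659 + 20996} - \left(3768 + \left(-9\right)^{2} + 181 \left(-9\right)\right) = \frac{1212}{20337} - \left(3768 + 81 - 1629\right) = 1212 \cdot \frac{1}{20337} - 2220 = \frac{404}{6779} - 2220 = - \frac{15048976}{6779}$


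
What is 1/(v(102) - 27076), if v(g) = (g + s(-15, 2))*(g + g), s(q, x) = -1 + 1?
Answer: -1/6268 ≈ -0.00015954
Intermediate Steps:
s(q, x) = 0
v(g) = 2*g² (v(g) = (g + 0)*(g + g) = g*(2*g) = 2*g²)
1/(v(102) - 27076) = 1/(2*102² - 27076) = 1/(2*10404 - 27076) = 1/(20808 - 27076) = 1/(-6268) = -1/6268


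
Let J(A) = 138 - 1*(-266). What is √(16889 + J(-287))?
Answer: √17293 ≈ 131.50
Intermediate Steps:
J(A) = 404 (J(A) = 138 + 266 = 404)
√(16889 + J(-287)) = √(16889 + 404) = √17293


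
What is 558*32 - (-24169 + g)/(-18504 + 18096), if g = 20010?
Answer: 7281089/408 ≈ 17846.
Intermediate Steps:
558*32 - (-24169 + g)/(-18504 + 18096) = 558*32 - (-24169 + 20010)/(-18504 + 18096) = 17856 - (-4159)/(-408) = 17856 - (-4159)*(-1)/408 = 17856 - 1*4159/408 = 17856 - 4159/408 = 7281089/408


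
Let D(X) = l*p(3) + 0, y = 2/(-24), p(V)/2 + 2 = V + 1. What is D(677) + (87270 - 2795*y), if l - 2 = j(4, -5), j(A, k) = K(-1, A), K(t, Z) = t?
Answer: 1050083/12 ≈ 87507.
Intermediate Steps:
p(V) = -2 + 2*V (p(V) = -4 + 2*(V + 1) = -4 + 2*(1 + V) = -4 + (2 + 2*V) = -2 + 2*V)
j(A, k) = -1
l = 1 (l = 2 - 1 = 1)
y = -1/12 (y = 2*(-1/24) = -1/12 ≈ -0.083333)
D(X) = 4 (D(X) = 1*(-2 + 2*3) + 0 = 1*(-2 + 6) + 0 = 1*4 + 0 = 4 + 0 = 4)
D(677) + (87270 - 2795*y) = 4 + (87270 - 2795*(-1)/12) = 4 + (87270 - 1*(-2795/12)) = 4 + (87270 + 2795/12) = 4 + 1050035/12 = 1050083/12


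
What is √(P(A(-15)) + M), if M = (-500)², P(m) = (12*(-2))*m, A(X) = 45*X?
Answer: 110*√22 ≈ 515.95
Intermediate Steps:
P(m) = -24*m
M = 250000
√(P(A(-15)) + M) = √(-1080*(-15) + 250000) = √(-24*(-675) + 250000) = √(16200 + 250000) = √266200 = 110*√22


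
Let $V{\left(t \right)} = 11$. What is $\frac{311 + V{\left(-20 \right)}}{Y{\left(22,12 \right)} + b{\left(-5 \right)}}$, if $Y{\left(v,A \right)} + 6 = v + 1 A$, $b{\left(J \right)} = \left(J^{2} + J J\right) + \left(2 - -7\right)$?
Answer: $\frac{322}{87} \approx 3.7011$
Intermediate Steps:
$b{\left(J \right)} = 9 + 2 J^{2}$ ($b{\left(J \right)} = \left(J^{2} + J^{2}\right) + \left(2 + 7\right) = 2 J^{2} + 9 = 9 + 2 J^{2}$)
$Y{\left(v,A \right)} = -6 + A + v$ ($Y{\left(v,A \right)} = -6 + \left(v + 1 A\right) = -6 + \left(v + A\right) = -6 + \left(A + v\right) = -6 + A + v$)
$\frac{311 + V{\left(-20 \right)}}{Y{\left(22,12 \right)} + b{\left(-5 \right)}} = \frac{311 + 11}{\left(-6 + 12 + 22\right) + \left(9 + 2 \left(-5\right)^{2}\right)} = \frac{322}{28 + \left(9 + 2 \cdot 25\right)} = \frac{322}{28 + \left(9 + 50\right)} = \frac{322}{28 + 59} = \frac{322}{87}$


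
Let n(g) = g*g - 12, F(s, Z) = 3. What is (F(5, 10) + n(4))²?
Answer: 49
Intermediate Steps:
n(g) = -12 + g² (n(g) = g² - 12 = -12 + g²)
(F(5, 10) + n(4))² = (3 + (-12 + 4²))² = (3 + (-12 + 16))² = (3 + 4)² = 7² = 49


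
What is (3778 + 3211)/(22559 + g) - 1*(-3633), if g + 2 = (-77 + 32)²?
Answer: 370595/102 ≈ 3633.3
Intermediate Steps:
g = 2023 (g = -2 + (-77 + 32)² = -2 + (-45)² = -2 + 2025 = 2023)
(3778 + 3211)/(22559 + g) - 1*(-3633) = (3778 + 3211)/(22559 + 2023) - 1*(-3633) = 6989/24582 + 3633 = 6989*(1/24582) + 3633 = 29/102 + 3633 = 370595/102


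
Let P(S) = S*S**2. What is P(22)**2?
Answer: 113379904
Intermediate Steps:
P(S) = S**3
P(22)**2 = (22**3)**2 = 10648**2 = 113379904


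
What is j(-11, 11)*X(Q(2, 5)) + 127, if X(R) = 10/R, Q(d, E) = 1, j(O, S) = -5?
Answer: 77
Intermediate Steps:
j(-11, 11)*X(Q(2, 5)) + 127 = -50/1 + 127 = -50 + 127 = 77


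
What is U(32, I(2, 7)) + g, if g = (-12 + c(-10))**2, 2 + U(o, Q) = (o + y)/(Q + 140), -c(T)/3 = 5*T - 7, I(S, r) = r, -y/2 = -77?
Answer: 1238733/49 ≈ 25280.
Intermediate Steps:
y = 154 (y = -2*(-77) = 154)
c(T) = 21 - 15*T (c(T) = -3*(5*T - 7) = -3*(-7 + 5*T) = 21 - 15*T)
U(o, Q) = -2 + (154 + o)/(140 + Q) (U(o, Q) = -2 + (o + 154)/(Q + 140) = -2 + (154 + o)/(140 + Q))
g = 25281 (g = (-12 + (21 - 15*(-10)))**2 = (-12 + (21 + 150))**2 = (-12 + 171)**2 = 159**2 = 25281)
U(32, I(2, 7)) + g = (-126 + 32 - 2*7)/(140 + 7) + 25281 = (-126 + 32 - 14)/147 + 25281 = (1/147)*(-108) + 25281 = -36/49 + 25281 = 1238733/49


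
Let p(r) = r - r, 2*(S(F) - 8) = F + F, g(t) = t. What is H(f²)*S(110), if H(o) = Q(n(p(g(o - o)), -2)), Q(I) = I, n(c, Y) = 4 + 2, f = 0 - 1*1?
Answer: 708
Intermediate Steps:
S(F) = 8 + F (S(F) = 8 + (F + F)/2 = 8 + (2*F)/2 = 8 + F)
f = -1 (f = 0 - 1 = -1)
p(r) = 0
n(c, Y) = 6
H(o) = 6
H(f²)*S(110) = 6*(8 + 110) = 6*118 = 708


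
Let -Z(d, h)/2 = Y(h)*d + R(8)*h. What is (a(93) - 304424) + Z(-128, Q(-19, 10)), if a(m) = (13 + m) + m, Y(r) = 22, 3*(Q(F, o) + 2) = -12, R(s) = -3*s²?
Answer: -300897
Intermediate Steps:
Q(F, o) = -6 (Q(F, o) = -2 + (⅓)*(-12) = -2 - 4 = -6)
Z(d, h) = -44*d + 384*h (Z(d, h) = -2*(22*d + (-3*8²)*h) = -2*(22*d + (-3*64)*h) = -2*(22*d - 192*h) = -2*(-192*h + 22*d) = -44*d + 384*h)
a(m) = 13 + 2*m
(a(93) - 304424) + Z(-128, Q(-19, 10)) = ((13 + 2*93) - 304424) + (-44*(-128) + 384*(-6)) = ((13 + 186) - 304424) + (5632 - 2304) = (199 - 304424) + 3328 = -304225 + 3328 = -300897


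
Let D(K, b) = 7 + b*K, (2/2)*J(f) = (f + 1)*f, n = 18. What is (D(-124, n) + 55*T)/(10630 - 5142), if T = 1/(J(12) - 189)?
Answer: -835/2058 ≈ -0.40573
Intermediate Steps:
J(f) = f*(1 + f) (J(f) = (f + 1)*f = (1 + f)*f = f*(1 + f))
T = -1/33 (T = 1/(12*(1 + 12) - 189) = 1/(12*13 - 189) = 1/(156 - 189) = 1/(-33) = -1/33 ≈ -0.030303)
D(K, b) = 7 + K*b
(D(-124, n) + 55*T)/(10630 - 5142) = ((7 - 124*18) + 55*(-1/33))/(10630 - 5142) = ((7 - 2232) - 5/3)/5488 = (-2225 - 5/3)*(1/5488) = -6680/3*1/5488 = -835/2058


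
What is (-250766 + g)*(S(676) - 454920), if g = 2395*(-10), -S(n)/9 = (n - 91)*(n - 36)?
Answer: 1050656836320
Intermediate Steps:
S(n) = -9*(-91 + n)*(-36 + n) (S(n) = -9*(n - 91)*(n - 36) = -9*(-91 + n)*(-36 + n))
g = -23950
(-250766 + g)*(S(676) - 454920) = (-250766 - 23950)*((-29484 - 9*676**2 + 1143*676) - 454920) = -274716*((-29484 - 9*456976 + 772668) - 454920) = -274716*((-29484 - 4112784 + 772668) - 454920) = -274716*(-3369600 - 454920) = -274716*(-3824520) = 1050656836320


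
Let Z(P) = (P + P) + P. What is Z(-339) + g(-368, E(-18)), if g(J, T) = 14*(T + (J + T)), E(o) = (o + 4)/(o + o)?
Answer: -55423/9 ≈ -6158.1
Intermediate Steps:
E(o) = (4 + o)/(2*o) (E(o) = (4 + o)/((2*o)) = (4 + o)*(1/(2*o)) = (4 + o)/(2*o))
g(J, T) = 14*J + 28*T (g(J, T) = 14*(J + 2*T) = 14*J + 28*T)
Z(P) = 3*P (Z(P) = 2*P + P = 3*P)
Z(-339) + g(-368, E(-18)) = 3*(-339) + (14*(-368) + 28*((1/2)*(4 - 18)/(-18))) = -1017 + (-5152 + 28*((1/2)*(-1/18)*(-14))) = -1017 + (-5152 + 28*(7/18)) = -1017 + (-5152 + 98/9) = -1017 - 46270/9 = -55423/9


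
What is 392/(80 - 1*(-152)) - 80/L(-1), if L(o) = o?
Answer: 2369/29 ≈ 81.690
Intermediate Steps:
392/(80 - 1*(-152)) - 80/L(-1) = 392/(80 - 1*(-152)) - 80/(-1) = 392/(80 + 152) - 80*(-1) = 392/232 + 80 = 392*(1/232) + 80 = 49/29 + 80 = 2369/29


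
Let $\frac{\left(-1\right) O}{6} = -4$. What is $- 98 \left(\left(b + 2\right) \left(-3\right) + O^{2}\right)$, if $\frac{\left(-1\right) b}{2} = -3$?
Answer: $-54096$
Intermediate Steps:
$O = 24$ ($O = \left(-6\right) \left(-4\right) = 24$)
$b = 6$ ($b = \left(-2\right) \left(-3\right) = 6$)
$- 98 \left(\left(b + 2\right) \left(-3\right) + O^{2}\right) = - 98 \left(\left(6 + 2\right) \left(-3\right) + 24^{2}\right) = - 98 \left(8 \left(-3\right) + 576\right) = - 98 \left(-24 + 576\right) = \left(-98\right) 552 = -54096$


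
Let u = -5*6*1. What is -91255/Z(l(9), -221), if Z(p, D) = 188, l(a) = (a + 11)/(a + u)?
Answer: -91255/188 ≈ -485.40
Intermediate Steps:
u = -30 (u = -30*1 = -30)
l(a) = (11 + a)/(-30 + a) (l(a) = (a + 11)/(a - 30) = (11 + a)/(-30 + a))
-91255/Z(l(9), -221) = -91255/188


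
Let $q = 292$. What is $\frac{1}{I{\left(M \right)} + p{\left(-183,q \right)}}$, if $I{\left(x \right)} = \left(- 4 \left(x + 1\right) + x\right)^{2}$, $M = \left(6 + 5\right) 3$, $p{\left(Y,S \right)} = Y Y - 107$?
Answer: $\frac{1}{43991} \approx 2.2732 \cdot 10^{-5}$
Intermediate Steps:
$p{\left(Y,S \right)} = -107 + Y^{2}$ ($p{\left(Y,S \right)} = Y^{2} - 107 = -107 + Y^{2}$)
$M = 33$ ($M = 11 \cdot 3 = 33$)
$I{\left(x \right)} = \left(-4 - 3 x\right)^{2}$ ($I{\left(x \right)} = \left(- 4 \left(1 + x\right) + x\right)^{2} = \left(\left(-4 - 4 x\right) + x\right)^{2} = \left(-4 - 3 x\right)^{2}$)
$\frac{1}{I{\left(M \right)} + p{\left(-183,q \right)}} = \frac{1}{\left(4 + 3 \cdot 33\right)^{2} - \left(107 - \left(-183\right)^{2}\right)} = \frac{1}{\left(4 + 99\right)^{2} + \left(-107 + 33489\right)} = \frac{1}{103^{2} + 33382} = \frac{1}{10609 + 33382} = \frac{1}{43991}$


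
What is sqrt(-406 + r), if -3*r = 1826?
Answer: 2*I*sqrt(2283)/3 ≈ 31.854*I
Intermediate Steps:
r = -1826/3 (r = -1/3*1826 = -1826/3 ≈ -608.67)
sqrt(-406 + r) = sqrt(-406 - 1826/3) = sqrt(-3044/3) = 2*I*sqrt(2283)/3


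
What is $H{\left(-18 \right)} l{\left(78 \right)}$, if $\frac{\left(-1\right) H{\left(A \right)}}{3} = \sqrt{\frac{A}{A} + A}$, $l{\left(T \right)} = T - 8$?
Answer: $- 210 i \sqrt{17} \approx - 865.85 i$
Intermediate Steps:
$l{\left(T \right)} = -8 + T$
$H{\left(A \right)} = - 3 \sqrt{1 + A}$ ($H{\left(A \right)} = - 3 \sqrt{\frac{A}{A} + A} = - 3 \sqrt{1 + A}$)
$H{\left(-18 \right)} l{\left(78 \right)} = - 3 \sqrt{1 - 18} \left(-8 + 78\right) = - 3 \sqrt{-17} \cdot 70 = - 3 i \sqrt{17} \cdot 70 = - 210 i \sqrt{17}$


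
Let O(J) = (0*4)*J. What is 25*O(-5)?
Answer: 0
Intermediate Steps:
O(J) = 0 (O(J) = 0*J = 0)
25*O(-5) = 25*0 = 0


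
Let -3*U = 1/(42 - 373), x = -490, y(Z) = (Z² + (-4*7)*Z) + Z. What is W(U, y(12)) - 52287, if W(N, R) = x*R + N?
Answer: 35661610/993 ≈ 35913.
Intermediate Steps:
y(Z) = Z² - 27*Z (y(Z) = (Z² - 28*Z) + Z = Z² - 27*Z)
U = 1/993 (U = -1/(3*(42 - 373)) = -⅓/(-331) = -⅓*(-1/331) = 1/993 ≈ 0.0010071)
W(N, R) = N - 490*R (W(N, R) = -490*R + N = N - 490*R)
W(U, y(12)) - 52287 = (1/993 - 5880*(-27 + 12)) - 52287 = (1/993 - 5880*(-15)) - 52287 = (1/993 - 490*(-180)) - 52287 = (1/993 + 88200) - 52287 = 87582601/993 - 52287 = 35661610/993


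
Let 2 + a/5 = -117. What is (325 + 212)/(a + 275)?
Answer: -537/320 ≈ -1.6781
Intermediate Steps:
a = -595 (a = -10 + 5*(-117) = -10 - 585 = -595)
(325 + 212)/(a + 275) = (325 + 212)/(-595 + 275) = 537/(-320) = 537*(-1/320) = -537/320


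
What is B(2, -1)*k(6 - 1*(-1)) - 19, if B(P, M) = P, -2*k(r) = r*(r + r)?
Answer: -117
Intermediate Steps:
k(r) = -r² (k(r) = -r*(r + r)/2 = -r*2*r/2 = -r²)
B(2, -1)*k(6 - 1*(-1)) - 19 = 2*(-(6 - 1*(-1))²) - 19 = 2*(-(6 + 1)²) - 19 = 2*(-1*7²) - 19 = 2*(-1*49) - 19 = 2*(-49) - 19 = -98 - 19 = -117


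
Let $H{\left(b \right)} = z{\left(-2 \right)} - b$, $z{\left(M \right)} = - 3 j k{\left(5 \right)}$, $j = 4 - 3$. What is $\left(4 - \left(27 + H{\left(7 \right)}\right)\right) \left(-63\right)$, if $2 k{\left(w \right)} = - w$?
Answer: $\frac{2961}{2} \approx 1480.5$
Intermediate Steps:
$j = 1$ ($j = 4 - 3 = 1$)
$k{\left(w \right)} = - \frac{w}{2}$ ($k{\left(w \right)} = \frac{\left(-1\right) w}{2} = - \frac{w}{2}$)
$z{\left(M \right)} = \frac{15}{2}$ ($z{\left(M \right)} = \left(-3\right) 1 \left(\left(- \frac{1}{2}\right) 5\right) = \left(-3\right) \left(- \frac{5}{2}\right) = \frac{15}{2}$)
$H{\left(b \right)} = \frac{15}{2} - b$
$\left(4 - \left(27 + H{\left(7 \right)}\right)\right) \left(-63\right) = \left(4 - \left(\frac{69}{2} - 7\right)\right) \left(-63\right) = \left(4 - \frac{55}{2}\right) \left(-63\right) = \left(- \frac{47}{2}\right) \left(-63\right) = \frac{2961}{2}$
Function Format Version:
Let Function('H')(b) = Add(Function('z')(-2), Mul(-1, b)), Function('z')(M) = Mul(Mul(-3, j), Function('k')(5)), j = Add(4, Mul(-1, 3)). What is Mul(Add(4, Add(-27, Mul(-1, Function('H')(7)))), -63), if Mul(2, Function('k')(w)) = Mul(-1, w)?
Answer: Rational(2961, 2) ≈ 1480.5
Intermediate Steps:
j = 1 (j = Add(4, -3) = 1)
Function('k')(w) = Mul(Rational(-1, 2), w) (Function('k')(w) = Mul(Rational(1, 2), Mul(-1, w)) = Mul(Rational(-1, 2), w))
Function('z')(M) = Rational(15, 2) (Function('z')(M) = Mul(Mul(-3, 1), Mul(Rational(-1, 2), 5)) = Mul(-3, Rational(-5, 2)) = Rational(15, 2))
Function('H')(b) = Add(Rational(15, 2), Mul(-1, b))
Mul(Add(4, Add(-27, Mul(-1, Function('H')(7)))), -63) = Mul(Add(4, Add(-27, Mul(-1, Add(Rational(15, 2), Mul(-1, 7))))), -63) = Mul(Add(4, Add(-27, Mul(-1, Add(Rational(15, 2), -7)))), -63) = Mul(Add(4, Add(-27, Mul(-1, Rational(1, 2)))), -63) = Mul(Add(4, Add(-27, Rational(-1, 2))), -63) = Mul(Add(4, Rational(-55, 2)), -63) = Mul(Rational(-47, 2), -63) = Rational(2961, 2)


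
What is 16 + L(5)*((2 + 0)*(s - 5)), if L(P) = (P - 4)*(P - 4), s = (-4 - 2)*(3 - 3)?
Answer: 6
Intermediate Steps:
s = 0 (s = -6*0 = 0)
L(P) = (-4 + P)**2 (L(P) = (-4 + P)*(-4 + P) = (-4 + P)**2)
16 + L(5)*((2 + 0)*(s - 5)) = 16 + (-4 + 5)**2*((2 + 0)*(0 - 5)) = 16 + 1**2*(2*(-5)) = 16 + 1*(-10) = 16 - 10 = 6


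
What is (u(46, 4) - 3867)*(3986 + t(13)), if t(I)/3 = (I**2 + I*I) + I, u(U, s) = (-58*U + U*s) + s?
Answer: -31982533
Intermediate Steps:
u(U, s) = s - 58*U + U*s
t(I) = 3*I + 6*I**2 (t(I) = 3*((I**2 + I*I) + I) = 3*((I**2 + I**2) + I) = 3*(2*I**2 + I) = 3*(I + 2*I**2) = 3*I + 6*I**2)
(u(46, 4) - 3867)*(3986 + t(13)) = ((4 - 58*46 + 46*4) - 3867)*(3986 + 3*13*(1 + 2*13)) = ((4 - 2668 + 184) - 3867)*(3986 + 3*13*(1 + 26)) = (-2480 - 3867)*(3986 + 3*13*27) = -6347*(3986 + 1053) = -6347*5039 = -31982533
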